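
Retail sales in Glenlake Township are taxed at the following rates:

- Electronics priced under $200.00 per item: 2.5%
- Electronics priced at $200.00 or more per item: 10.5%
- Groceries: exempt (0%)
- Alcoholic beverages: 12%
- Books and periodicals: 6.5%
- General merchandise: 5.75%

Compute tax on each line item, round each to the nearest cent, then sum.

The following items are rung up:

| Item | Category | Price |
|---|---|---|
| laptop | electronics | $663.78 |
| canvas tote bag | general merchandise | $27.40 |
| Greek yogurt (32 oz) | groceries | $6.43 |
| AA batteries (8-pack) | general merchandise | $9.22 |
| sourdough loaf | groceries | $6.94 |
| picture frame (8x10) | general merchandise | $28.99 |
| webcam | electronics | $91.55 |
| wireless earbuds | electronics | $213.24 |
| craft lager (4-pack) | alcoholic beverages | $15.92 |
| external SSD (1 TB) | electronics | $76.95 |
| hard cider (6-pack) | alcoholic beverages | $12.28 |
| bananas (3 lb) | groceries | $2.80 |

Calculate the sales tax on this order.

$103.46

Laptop $663.78: electronics, $200.00 or more → 10.5% → $69.70
Canvas tote bag $27.40: general merchandise → 5.75% → $1.58
Greek yogurt (32 oz) $6.43: groceries → 0% → $0.00
AA batteries (8-pack) $9.22: general merchandise → 5.75% → $0.53
Sourdough loaf $6.94: groceries → 0% → $0.00
Picture frame (8x10) $28.99: general merchandise → 5.75% → $1.67
Webcam $91.55: electronics, under $200.00 → 2.5% → $2.29
Wireless earbuds $213.24: electronics, $200.00 or more → 10.5% → $22.39
Craft lager (4-pack) $15.92: alcoholic beverages → 12% → $1.91
External SSD (1 TB) $76.95: electronics, under $200.00 → 2.5% → $1.92
Hard cider (6-pack) $12.28: alcoholic beverages → 12% → $1.47
Bananas (3 lb) $2.80: groceries → 0% → $0.00
Total tax = $69.70 + $1.58 + $0.53 + $1.67 + $2.29 + $22.39 + $1.91 + $1.92 + $1.47 = $103.46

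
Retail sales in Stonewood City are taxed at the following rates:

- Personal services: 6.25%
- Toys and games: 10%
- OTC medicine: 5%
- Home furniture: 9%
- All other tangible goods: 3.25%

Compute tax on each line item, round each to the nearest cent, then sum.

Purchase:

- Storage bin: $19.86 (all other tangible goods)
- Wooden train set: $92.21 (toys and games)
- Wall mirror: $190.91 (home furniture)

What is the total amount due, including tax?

Storage bin $19.86: all other tangible goods → 3.25% → $0.65
Wooden train set $92.21: toys and games → 10% → $9.22
Wall mirror $190.91: home furniture → 9% → $17.18
Subtotal = $302.98; tax = $27.05; total due = $330.03

$330.03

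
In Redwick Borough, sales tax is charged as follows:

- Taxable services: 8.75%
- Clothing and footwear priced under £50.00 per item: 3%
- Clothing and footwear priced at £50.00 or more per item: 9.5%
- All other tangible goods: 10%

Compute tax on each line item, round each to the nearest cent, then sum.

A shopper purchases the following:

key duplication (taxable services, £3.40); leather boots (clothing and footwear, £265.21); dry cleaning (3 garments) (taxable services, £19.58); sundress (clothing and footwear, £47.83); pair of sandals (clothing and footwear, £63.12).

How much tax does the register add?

£34.63

Key duplication £3.40: taxable services → 8.75% → £0.30
Leather boots £265.21: clothing and footwear, £50.00 or more → 9.5% → £25.19
Dry cleaning (3 garments) £19.58: taxable services → 8.75% → £1.71
Sundress £47.83: clothing and footwear, under £50.00 → 3% → £1.43
Pair of sandals £63.12: clothing and footwear, £50.00 or more → 9.5% → £6.00
Total tax = £0.30 + £25.19 + £1.71 + £1.43 + £6.00 = £34.63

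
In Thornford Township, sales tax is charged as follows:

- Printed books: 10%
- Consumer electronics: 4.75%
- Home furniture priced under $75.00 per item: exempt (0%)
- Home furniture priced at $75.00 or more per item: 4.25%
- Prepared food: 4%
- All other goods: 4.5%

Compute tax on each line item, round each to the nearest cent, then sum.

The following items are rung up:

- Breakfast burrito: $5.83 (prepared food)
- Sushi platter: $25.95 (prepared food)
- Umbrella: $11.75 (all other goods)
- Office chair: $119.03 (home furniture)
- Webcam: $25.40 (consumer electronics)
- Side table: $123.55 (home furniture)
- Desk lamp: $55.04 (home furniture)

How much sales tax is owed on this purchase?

$13.32

Breakfast burrito $5.83: prepared food → 4% → $0.23
Sushi platter $25.95: prepared food → 4% → $1.04
Umbrella $11.75: all other goods → 4.5% → $0.53
Office chair $119.03: home furniture, $75.00 or more → 4.25% → $5.06
Webcam $25.40: consumer electronics → 4.75% → $1.21
Side table $123.55: home furniture, $75.00 or more → 4.25% → $5.25
Desk lamp $55.04: home furniture, under $75.00 → 0% → $0.00
Total tax = $0.23 + $1.04 + $0.53 + $5.06 + $1.21 + $5.25 = $13.32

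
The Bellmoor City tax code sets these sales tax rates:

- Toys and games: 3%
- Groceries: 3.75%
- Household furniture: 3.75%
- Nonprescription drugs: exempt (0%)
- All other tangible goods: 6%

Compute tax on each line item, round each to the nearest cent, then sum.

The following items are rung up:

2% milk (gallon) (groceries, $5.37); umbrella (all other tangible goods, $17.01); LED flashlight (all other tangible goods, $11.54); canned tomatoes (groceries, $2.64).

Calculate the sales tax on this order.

2% milk (gallon) $5.37: groceries → 3.75% → $0.20
Umbrella $17.01: all other tangible goods → 6% → $1.02
LED flashlight $11.54: all other tangible goods → 6% → $0.69
Canned tomatoes $2.64: groceries → 3.75% → $0.10
Total tax = $0.20 + $1.02 + $0.69 + $0.10 = $2.01

$2.01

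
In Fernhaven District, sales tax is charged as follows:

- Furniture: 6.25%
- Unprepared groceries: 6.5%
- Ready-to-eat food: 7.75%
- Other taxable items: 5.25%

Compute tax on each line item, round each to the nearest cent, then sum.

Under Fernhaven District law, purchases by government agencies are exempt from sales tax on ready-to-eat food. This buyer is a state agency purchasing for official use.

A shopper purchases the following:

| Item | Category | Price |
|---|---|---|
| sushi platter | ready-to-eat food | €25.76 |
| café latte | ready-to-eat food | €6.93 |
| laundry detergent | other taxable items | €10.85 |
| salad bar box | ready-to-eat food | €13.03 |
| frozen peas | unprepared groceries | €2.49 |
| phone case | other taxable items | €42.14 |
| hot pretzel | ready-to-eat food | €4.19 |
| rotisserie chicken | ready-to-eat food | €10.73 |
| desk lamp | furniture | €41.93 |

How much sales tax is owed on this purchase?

Sushi platter €25.76: ready-to-eat food, buyer-exempt → 0% → €0.00
Café latte €6.93: ready-to-eat food, buyer-exempt → 0% → €0.00
Laundry detergent €10.85: other taxable items → 5.25% → €0.57
Salad bar box €13.03: ready-to-eat food, buyer-exempt → 0% → €0.00
Frozen peas €2.49: unprepared groceries → 6.5% → €0.16
Phone case €42.14: other taxable items → 5.25% → €2.21
Hot pretzel €4.19: ready-to-eat food, buyer-exempt → 0% → €0.00
Rotisserie chicken €10.73: ready-to-eat food, buyer-exempt → 0% → €0.00
Desk lamp €41.93: furniture → 6.25% → €2.62
Total tax = €0.57 + €0.16 + €2.21 + €2.62 = €5.56

€5.56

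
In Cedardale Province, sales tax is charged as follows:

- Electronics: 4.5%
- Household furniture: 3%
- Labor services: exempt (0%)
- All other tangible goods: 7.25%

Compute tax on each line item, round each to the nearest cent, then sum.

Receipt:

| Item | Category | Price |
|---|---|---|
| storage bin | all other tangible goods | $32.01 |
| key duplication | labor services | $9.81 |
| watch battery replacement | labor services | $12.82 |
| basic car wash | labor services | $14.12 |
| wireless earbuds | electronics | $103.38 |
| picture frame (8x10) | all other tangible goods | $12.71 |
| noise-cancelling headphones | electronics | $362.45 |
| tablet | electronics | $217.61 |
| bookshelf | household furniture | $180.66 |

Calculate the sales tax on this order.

$39.41

Storage bin $32.01: all other tangible goods → 7.25% → $2.32
Key duplication $9.81: labor services → 0% → $0.00
Watch battery replacement $12.82: labor services → 0% → $0.00
Basic car wash $14.12: labor services → 0% → $0.00
Wireless earbuds $103.38: electronics → 4.5% → $4.65
Picture frame (8x10) $12.71: all other tangible goods → 7.25% → $0.92
Noise-cancelling headphones $362.45: electronics → 4.5% → $16.31
Tablet $217.61: electronics → 4.5% → $9.79
Bookshelf $180.66: household furniture → 3% → $5.42
Total tax = $2.32 + $4.65 + $0.92 + $16.31 + $9.79 + $5.42 = $39.41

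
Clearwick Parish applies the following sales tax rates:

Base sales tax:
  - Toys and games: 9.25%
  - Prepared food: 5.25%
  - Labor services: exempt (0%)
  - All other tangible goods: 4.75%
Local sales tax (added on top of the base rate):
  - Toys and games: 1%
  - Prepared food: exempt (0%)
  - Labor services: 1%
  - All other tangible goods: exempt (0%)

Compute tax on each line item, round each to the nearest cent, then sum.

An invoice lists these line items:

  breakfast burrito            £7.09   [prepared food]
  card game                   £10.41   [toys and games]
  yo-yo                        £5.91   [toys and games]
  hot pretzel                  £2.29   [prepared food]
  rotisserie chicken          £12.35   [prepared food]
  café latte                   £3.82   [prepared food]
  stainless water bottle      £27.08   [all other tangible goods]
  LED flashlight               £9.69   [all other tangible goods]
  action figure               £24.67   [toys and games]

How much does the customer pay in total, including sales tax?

£110.61

Breakfast burrito £7.09: prepared food → 5.25% + 0% local = 5.25% → £0.37
Card game £10.41: toys and games → 9.25% + 1% local = 10.25% → £1.07
Yo-yo £5.91: toys and games → 9.25% + 1% local = 10.25% → £0.61
Hot pretzel £2.29: prepared food → 5.25% + 0% local = 5.25% → £0.12
Rotisserie chicken £12.35: prepared food → 5.25% + 0% local = 5.25% → £0.65
Café latte £3.82: prepared food → 5.25% + 0% local = 5.25% → £0.20
Stainless water bottle £27.08: all other tangible goods → 4.75% + 0% local = 4.75% → £1.29
LED flashlight £9.69: all other tangible goods → 4.75% + 0% local = 4.75% → £0.46
Action figure £24.67: toys and games → 9.25% + 1% local = 10.25% → £2.53
Subtotal = £103.31; tax = £7.30; total due = £110.61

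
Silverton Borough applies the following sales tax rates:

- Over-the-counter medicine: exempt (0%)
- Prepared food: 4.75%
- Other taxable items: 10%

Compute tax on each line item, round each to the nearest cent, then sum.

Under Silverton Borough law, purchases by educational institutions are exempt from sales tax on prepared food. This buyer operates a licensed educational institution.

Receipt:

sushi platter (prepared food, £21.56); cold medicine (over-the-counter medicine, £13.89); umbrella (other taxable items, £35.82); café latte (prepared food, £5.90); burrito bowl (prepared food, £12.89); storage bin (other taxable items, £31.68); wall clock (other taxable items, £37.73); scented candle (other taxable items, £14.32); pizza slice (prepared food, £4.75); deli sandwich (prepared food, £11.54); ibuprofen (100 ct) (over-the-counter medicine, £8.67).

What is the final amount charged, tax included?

£210.70

Sushi platter £21.56: prepared food, buyer-exempt → 0% → £0.00
Cold medicine £13.89: over-the-counter medicine → 0% → £0.00
Umbrella £35.82: other taxable items → 10% → £3.58
Café latte £5.90: prepared food, buyer-exempt → 0% → £0.00
Burrito bowl £12.89: prepared food, buyer-exempt → 0% → £0.00
Storage bin £31.68: other taxable items → 10% → £3.17
Wall clock £37.73: other taxable items → 10% → £3.77
Scented candle £14.32: other taxable items → 10% → £1.43
Pizza slice £4.75: prepared food, buyer-exempt → 0% → £0.00
Deli sandwich £11.54: prepared food, buyer-exempt → 0% → £0.00
Ibuprofen (100 ct) £8.67: over-the-counter medicine → 0% → £0.00
Subtotal = £198.75; tax = £11.95; total due = £210.70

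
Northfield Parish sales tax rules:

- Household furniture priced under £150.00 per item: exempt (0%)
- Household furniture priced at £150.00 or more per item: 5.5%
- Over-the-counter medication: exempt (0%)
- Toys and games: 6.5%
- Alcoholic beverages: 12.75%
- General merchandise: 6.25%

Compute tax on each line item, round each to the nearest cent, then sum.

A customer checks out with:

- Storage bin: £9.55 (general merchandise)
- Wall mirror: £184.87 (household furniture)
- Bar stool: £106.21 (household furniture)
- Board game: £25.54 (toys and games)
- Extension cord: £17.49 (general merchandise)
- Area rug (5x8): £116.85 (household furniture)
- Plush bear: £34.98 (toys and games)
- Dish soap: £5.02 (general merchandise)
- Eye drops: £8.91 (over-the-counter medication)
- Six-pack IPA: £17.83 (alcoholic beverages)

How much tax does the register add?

Storage bin £9.55: general merchandise → 6.25% → £0.60
Wall mirror £184.87: household furniture, £150.00 or more → 5.5% → £10.17
Bar stool £106.21: household furniture, under £150.00 → 0% → £0.00
Board game £25.54: toys and games → 6.5% → £1.66
Extension cord £17.49: general merchandise → 6.25% → £1.09
Area rug (5x8) £116.85: household furniture, under £150.00 → 0% → £0.00
Plush bear £34.98: toys and games → 6.5% → £2.27
Dish soap £5.02: general merchandise → 6.25% → £0.31
Eye drops £8.91: over-the-counter medication → 0% → £0.00
Six-pack IPA £17.83: alcoholic beverages → 12.75% → £2.27
Total tax = £0.60 + £10.17 + £1.66 + £1.09 + £2.27 + £0.31 + £2.27 = £18.37

£18.37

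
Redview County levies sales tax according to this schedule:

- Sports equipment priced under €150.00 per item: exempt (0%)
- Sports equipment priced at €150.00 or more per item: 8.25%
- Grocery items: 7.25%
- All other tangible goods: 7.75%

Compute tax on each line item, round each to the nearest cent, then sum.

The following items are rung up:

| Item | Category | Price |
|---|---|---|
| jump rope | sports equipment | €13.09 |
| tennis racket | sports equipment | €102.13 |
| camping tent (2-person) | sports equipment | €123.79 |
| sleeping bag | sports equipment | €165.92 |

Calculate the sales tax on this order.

Jump rope €13.09: sports equipment, under €150.00 → 0% → €0.00
Tennis racket €102.13: sports equipment, under €150.00 → 0% → €0.00
Camping tent (2-person) €123.79: sports equipment, under €150.00 → 0% → €0.00
Sleeping bag €165.92: sports equipment, €150.00 or more → 8.25% → €13.69
Total tax = €13.69

€13.69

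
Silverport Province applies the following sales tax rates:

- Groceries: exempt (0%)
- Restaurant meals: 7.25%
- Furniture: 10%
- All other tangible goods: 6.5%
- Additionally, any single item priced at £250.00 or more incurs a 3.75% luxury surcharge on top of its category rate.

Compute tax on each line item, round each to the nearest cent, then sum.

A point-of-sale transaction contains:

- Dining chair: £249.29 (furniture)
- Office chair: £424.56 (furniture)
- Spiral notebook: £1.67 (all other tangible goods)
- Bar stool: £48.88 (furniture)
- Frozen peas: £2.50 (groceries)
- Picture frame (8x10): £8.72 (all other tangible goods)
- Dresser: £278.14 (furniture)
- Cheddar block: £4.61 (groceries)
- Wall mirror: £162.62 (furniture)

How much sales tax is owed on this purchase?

Dining chair £249.29: furniture → 10% → £24.93
Office chair £424.56: furniture → 10% + 3.75% surcharge = 13.75% → £58.38
Spiral notebook £1.67: all other tangible goods → 6.5% → £0.11
Bar stool £48.88: furniture → 10% → £4.89
Frozen peas £2.50: groceries → 0% → £0.00
Picture frame (8x10) £8.72: all other tangible goods → 6.5% → £0.57
Dresser £278.14: furniture → 10% + 3.75% surcharge = 13.75% → £38.24
Cheddar block £4.61: groceries → 0% → £0.00
Wall mirror £162.62: furniture → 10% → £16.26
Total tax = £24.93 + £58.38 + £0.11 + £4.89 + £0.57 + £38.24 + £16.26 = £143.38

£143.38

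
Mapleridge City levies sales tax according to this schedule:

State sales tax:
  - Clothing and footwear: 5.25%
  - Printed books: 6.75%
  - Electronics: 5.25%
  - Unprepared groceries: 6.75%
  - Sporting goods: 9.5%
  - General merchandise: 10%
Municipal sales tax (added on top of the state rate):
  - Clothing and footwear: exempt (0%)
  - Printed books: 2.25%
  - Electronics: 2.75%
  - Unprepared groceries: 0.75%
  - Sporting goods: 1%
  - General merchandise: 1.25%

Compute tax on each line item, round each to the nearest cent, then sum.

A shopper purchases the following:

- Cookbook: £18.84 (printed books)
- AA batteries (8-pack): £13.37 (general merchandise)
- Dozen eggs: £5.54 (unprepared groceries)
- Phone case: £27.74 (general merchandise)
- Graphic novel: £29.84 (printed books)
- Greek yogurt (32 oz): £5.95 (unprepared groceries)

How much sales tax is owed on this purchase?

£9.88

Cookbook £18.84: printed books → 6.75% + 2.25% municipal = 9% → £1.70
AA batteries (8-pack) £13.37: general merchandise → 10% + 1.25% municipal = 11.25% → £1.50
Dozen eggs £5.54: unprepared groceries → 6.75% + 0.75% municipal = 7.5% → £0.42
Phone case £27.74: general merchandise → 10% + 1.25% municipal = 11.25% → £3.12
Graphic novel £29.84: printed books → 6.75% + 2.25% municipal = 9% → £2.69
Greek yogurt (32 oz) £5.95: unprepared groceries → 6.75% + 0.75% municipal = 7.5% → £0.45
Total tax = £1.70 + £1.50 + £0.42 + £3.12 + £2.69 + £0.45 = £9.88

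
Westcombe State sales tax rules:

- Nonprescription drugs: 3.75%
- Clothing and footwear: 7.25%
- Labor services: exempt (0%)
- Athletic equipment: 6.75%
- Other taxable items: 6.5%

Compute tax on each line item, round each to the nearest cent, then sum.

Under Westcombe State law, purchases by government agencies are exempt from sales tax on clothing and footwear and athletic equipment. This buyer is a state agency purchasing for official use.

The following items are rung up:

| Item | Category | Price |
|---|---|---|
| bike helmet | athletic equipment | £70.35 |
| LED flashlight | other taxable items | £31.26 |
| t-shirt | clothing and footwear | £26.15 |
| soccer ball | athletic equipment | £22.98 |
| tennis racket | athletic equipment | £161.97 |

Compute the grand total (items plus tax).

Bike helmet £70.35: athletic equipment, buyer-exempt → 0% → £0.00
LED flashlight £31.26: other taxable items → 6.5% → £2.03
T-shirt £26.15: clothing and footwear, buyer-exempt → 0% → £0.00
Soccer ball £22.98: athletic equipment, buyer-exempt → 0% → £0.00
Tennis racket £161.97: athletic equipment, buyer-exempt → 0% → £0.00
Subtotal = £312.71; tax = £2.03; total due = £314.74

£314.74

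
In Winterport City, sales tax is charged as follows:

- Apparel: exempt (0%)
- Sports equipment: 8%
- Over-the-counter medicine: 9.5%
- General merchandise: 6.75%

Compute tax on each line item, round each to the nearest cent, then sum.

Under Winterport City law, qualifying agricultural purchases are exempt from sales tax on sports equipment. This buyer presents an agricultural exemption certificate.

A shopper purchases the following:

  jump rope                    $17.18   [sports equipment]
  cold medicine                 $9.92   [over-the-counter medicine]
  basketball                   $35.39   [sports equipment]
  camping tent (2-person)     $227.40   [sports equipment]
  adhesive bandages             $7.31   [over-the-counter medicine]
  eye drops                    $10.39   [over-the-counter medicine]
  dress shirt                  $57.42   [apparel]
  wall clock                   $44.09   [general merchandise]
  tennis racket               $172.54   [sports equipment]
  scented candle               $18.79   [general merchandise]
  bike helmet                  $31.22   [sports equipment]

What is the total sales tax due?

$6.87

Jump rope $17.18: sports equipment, buyer-exempt → 0% → $0.00
Cold medicine $9.92: over-the-counter medicine → 9.5% → $0.94
Basketball $35.39: sports equipment, buyer-exempt → 0% → $0.00
Camping tent (2-person) $227.40: sports equipment, buyer-exempt → 0% → $0.00
Adhesive bandages $7.31: over-the-counter medicine → 9.5% → $0.69
Eye drops $10.39: over-the-counter medicine → 9.5% → $0.99
Dress shirt $57.42: apparel → 0% → $0.00
Wall clock $44.09: general merchandise → 6.75% → $2.98
Tennis racket $172.54: sports equipment, buyer-exempt → 0% → $0.00
Scented candle $18.79: general merchandise → 6.75% → $1.27
Bike helmet $31.22: sports equipment, buyer-exempt → 0% → $0.00
Total tax = $0.94 + $0.69 + $0.99 + $2.98 + $1.27 = $6.87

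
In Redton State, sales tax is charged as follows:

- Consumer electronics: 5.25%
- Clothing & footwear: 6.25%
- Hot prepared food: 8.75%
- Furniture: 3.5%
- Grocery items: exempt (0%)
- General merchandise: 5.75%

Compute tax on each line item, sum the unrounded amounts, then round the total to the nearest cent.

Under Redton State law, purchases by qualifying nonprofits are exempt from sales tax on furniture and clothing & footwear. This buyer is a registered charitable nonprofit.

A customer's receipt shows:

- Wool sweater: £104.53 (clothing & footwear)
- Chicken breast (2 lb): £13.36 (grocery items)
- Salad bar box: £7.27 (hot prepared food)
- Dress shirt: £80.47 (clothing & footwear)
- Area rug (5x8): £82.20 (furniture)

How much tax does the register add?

Wool sweater £104.53: clothing & footwear, buyer-exempt → 0% → £0.00
Chicken breast (2 lb) £13.36: grocery items → 0% → £0.00
Salad bar box £7.27: hot prepared food → 8.75% → £0.636125
Dress shirt £80.47: clothing & footwear, buyer-exempt → 0% → £0.00
Area rug (5x8) £82.20: furniture, buyer-exempt → 0% → £0.00
Unrounded tax sum = £0.636125 → £0.64

£0.64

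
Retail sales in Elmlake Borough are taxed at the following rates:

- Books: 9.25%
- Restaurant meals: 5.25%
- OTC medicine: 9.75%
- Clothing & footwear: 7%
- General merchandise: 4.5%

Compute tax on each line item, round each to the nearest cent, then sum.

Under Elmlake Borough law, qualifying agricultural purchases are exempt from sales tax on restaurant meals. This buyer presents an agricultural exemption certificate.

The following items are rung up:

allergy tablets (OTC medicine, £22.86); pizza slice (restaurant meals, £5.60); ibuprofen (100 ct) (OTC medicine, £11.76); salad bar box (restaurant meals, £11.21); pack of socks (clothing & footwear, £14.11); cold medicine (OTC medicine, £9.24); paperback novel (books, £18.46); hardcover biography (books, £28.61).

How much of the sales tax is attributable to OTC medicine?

£4.28

Allergy tablets £22.86: OTC medicine → 9.75% → £2.23
Ibuprofen (100 ct) £11.76: OTC medicine → 9.75% → £1.15
Cold medicine £9.24: OTC medicine → 9.75% → £0.90
Tax on OTC medicine = £2.23 + £1.15 + £0.90 = £4.28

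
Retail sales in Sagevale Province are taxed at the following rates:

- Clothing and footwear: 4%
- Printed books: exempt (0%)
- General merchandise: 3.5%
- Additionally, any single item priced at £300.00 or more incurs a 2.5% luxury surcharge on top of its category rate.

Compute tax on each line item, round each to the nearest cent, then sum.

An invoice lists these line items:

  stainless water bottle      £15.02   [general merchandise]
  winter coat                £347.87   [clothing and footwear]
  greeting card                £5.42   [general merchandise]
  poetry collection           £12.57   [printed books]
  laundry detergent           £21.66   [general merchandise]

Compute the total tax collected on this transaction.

£24.09

Stainless water bottle £15.02: general merchandise → 3.5% → £0.53
Winter coat £347.87: clothing and footwear → 4% + 2.5% surcharge = 6.5% → £22.61
Greeting card £5.42: general merchandise → 3.5% → £0.19
Poetry collection £12.57: printed books → 0% → £0.00
Laundry detergent £21.66: general merchandise → 3.5% → £0.76
Total tax = £0.53 + £22.61 + £0.19 + £0.76 = £24.09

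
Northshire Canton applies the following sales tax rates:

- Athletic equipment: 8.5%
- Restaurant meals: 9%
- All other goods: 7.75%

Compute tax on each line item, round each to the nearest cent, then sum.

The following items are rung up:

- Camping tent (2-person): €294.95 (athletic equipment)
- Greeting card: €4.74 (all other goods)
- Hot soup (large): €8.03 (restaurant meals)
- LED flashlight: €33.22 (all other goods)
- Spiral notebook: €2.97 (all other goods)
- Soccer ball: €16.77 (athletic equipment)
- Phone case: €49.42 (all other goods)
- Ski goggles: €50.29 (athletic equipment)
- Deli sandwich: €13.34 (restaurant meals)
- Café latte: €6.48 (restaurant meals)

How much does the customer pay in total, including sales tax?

€520.48

Camping tent (2-person) €294.95: athletic equipment → 8.5% → €25.07
Greeting card €4.74: all other goods → 7.75% → €0.37
Hot soup (large) €8.03: restaurant meals → 9% → €0.72
LED flashlight €33.22: all other goods → 7.75% → €2.57
Spiral notebook €2.97: all other goods → 7.75% → €0.23
Soccer ball €16.77: athletic equipment → 8.5% → €1.43
Phone case €49.42: all other goods → 7.75% → €3.83
Ski goggles €50.29: athletic equipment → 8.5% → €4.27
Deli sandwich €13.34: restaurant meals → 9% → €1.20
Café latte €6.48: restaurant meals → 9% → €0.58
Subtotal = €480.21; tax = €40.27; total due = €520.48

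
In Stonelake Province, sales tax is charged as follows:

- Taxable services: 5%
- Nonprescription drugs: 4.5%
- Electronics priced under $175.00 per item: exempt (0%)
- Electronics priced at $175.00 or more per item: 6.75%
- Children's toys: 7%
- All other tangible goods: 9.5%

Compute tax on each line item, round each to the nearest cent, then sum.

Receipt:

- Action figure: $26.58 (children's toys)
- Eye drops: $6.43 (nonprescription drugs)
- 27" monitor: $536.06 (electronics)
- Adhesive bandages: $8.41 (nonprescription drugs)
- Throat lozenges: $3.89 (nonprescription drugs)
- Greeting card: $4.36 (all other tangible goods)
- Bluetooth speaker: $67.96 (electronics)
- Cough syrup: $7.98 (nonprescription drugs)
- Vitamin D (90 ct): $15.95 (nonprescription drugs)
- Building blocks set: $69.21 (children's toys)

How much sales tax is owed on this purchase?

$45.22

Action figure $26.58: children's toys → 7% → $1.86
Eye drops $6.43: nonprescription drugs → 4.5% → $0.29
27" monitor $536.06: electronics, $175.00 or more → 6.75% → $36.18
Adhesive bandages $8.41: nonprescription drugs → 4.5% → $0.38
Throat lozenges $3.89: nonprescription drugs → 4.5% → $0.18
Greeting card $4.36: all other tangible goods → 9.5% → $0.41
Bluetooth speaker $67.96: electronics, under $175.00 → 0% → $0.00
Cough syrup $7.98: nonprescription drugs → 4.5% → $0.36
Vitamin D (90 ct) $15.95: nonprescription drugs → 4.5% → $0.72
Building blocks set $69.21: children's toys → 7% → $4.84
Total tax = $1.86 + $0.29 + $36.18 + $0.38 + $0.18 + $0.41 + $0.36 + $0.72 + $4.84 = $45.22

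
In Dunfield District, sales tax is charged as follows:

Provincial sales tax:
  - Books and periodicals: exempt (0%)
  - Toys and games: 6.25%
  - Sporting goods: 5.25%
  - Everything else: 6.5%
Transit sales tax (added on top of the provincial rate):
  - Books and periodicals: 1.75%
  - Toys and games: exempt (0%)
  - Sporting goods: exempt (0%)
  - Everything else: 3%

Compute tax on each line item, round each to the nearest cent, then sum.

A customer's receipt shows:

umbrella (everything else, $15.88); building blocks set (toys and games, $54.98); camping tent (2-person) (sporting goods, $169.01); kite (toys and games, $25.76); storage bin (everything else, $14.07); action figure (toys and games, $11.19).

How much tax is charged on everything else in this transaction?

Umbrella $15.88: everything else → 6.5% + 3% transit = 9.5% → $1.51
Storage bin $14.07: everything else → 6.5% + 3% transit = 9.5% → $1.34
Tax on everything else = $1.51 + $1.34 = $2.85

$2.85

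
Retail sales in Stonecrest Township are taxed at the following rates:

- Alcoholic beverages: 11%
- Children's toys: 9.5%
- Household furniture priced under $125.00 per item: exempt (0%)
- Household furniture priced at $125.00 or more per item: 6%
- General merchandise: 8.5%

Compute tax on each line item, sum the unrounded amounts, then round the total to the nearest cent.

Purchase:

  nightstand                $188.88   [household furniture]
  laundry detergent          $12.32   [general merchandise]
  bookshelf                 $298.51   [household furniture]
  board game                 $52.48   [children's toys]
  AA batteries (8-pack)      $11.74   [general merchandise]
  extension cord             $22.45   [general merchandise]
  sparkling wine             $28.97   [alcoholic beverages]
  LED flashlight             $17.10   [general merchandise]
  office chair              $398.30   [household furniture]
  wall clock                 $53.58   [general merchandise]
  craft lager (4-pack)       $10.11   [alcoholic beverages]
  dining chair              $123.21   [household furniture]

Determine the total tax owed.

Nightstand $188.88: household furniture, $125.00 or more → 6% → $11.3328
Laundry detergent $12.32: general merchandise → 8.5% → $1.0472
Bookshelf $298.51: household furniture, $125.00 or more → 6% → $17.9106
Board game $52.48: children's toys → 9.5% → $4.9856
AA batteries (8-pack) $11.74: general merchandise → 8.5% → $0.9979
Extension cord $22.45: general merchandise → 8.5% → $1.90825
Sparkling wine $28.97: alcoholic beverages → 11% → $3.1867
LED flashlight $17.10: general merchandise → 8.5% → $1.4535
Office chair $398.30: household furniture, $125.00 or more → 6% → $23.898
Wall clock $53.58: general merchandise → 8.5% → $4.5543
Craft lager (4-pack) $10.11: alcoholic beverages → 11% → $1.1121
Dining chair $123.21: household furniture, under $125.00 → 0% → $0.00
Unrounded tax sum = $72.38695 → $72.39

$72.39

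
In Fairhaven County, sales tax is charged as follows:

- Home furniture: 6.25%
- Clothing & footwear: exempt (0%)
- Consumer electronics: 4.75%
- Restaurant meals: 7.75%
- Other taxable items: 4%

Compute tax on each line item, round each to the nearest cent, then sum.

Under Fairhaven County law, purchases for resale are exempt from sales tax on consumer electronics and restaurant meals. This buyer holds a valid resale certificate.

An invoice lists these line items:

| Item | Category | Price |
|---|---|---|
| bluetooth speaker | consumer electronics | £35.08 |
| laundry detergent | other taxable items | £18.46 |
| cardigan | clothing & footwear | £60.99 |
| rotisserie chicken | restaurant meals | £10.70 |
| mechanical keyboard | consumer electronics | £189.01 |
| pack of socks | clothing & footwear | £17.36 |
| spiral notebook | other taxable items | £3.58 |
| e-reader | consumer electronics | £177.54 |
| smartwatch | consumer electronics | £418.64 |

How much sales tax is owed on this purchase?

Bluetooth speaker £35.08: consumer electronics, buyer-exempt → 0% → £0.00
Laundry detergent £18.46: other taxable items → 4% → £0.74
Cardigan £60.99: clothing & footwear → 0% → £0.00
Rotisserie chicken £10.70: restaurant meals, buyer-exempt → 0% → £0.00
Mechanical keyboard £189.01: consumer electronics, buyer-exempt → 0% → £0.00
Pack of socks £17.36: clothing & footwear → 0% → £0.00
Spiral notebook £3.58: other taxable items → 4% → £0.14
E-reader £177.54: consumer electronics, buyer-exempt → 0% → £0.00
Smartwatch £418.64: consumer electronics, buyer-exempt → 0% → £0.00
Total tax = £0.74 + £0.14 = £0.88

£0.88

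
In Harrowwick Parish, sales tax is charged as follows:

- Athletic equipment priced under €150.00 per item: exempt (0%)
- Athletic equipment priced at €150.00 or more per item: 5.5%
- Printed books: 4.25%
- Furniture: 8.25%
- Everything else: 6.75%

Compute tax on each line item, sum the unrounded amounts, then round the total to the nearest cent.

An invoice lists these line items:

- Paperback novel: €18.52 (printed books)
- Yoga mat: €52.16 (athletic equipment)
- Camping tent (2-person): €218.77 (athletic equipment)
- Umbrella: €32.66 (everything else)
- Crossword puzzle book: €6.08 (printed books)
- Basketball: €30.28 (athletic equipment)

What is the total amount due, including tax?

Paperback novel €18.52: printed books → 4.25% → €0.7871
Yoga mat €52.16: athletic equipment, under €150.00 → 0% → €0.00
Camping tent (2-person) €218.77: athletic equipment, €150.00 or more → 5.5% → €12.03235
Umbrella €32.66: everything else → 6.75% → €2.20455
Crossword puzzle book €6.08: printed books → 4.25% → €0.2584
Basketball €30.28: athletic equipment, under €150.00 → 0% → €0.00
Subtotal = €358.47; unrounded tax = €15.2824 → €15.28; total due = €373.75

€373.75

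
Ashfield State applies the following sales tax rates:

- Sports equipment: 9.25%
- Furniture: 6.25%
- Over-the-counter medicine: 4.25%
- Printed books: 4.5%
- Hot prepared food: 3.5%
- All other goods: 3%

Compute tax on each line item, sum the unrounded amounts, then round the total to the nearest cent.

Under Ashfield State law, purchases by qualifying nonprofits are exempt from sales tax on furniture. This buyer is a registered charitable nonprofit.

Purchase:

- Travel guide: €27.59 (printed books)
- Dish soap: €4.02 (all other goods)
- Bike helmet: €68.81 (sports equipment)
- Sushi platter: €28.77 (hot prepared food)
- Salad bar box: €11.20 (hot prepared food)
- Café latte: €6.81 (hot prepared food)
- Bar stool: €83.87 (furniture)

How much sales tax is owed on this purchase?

€9.36

Travel guide €27.59: printed books → 4.5% → €1.24155
Dish soap €4.02: all other goods → 3% → €0.1206
Bike helmet €68.81: sports equipment → 9.25% → €6.364925
Sushi platter €28.77: hot prepared food → 3.5% → €1.00695
Salad bar box €11.20: hot prepared food → 3.5% → €0.392
Café latte €6.81: hot prepared food → 3.5% → €0.23835
Bar stool €83.87: furniture, buyer-exempt → 0% → €0.00
Unrounded tax sum = €9.364375 → €9.36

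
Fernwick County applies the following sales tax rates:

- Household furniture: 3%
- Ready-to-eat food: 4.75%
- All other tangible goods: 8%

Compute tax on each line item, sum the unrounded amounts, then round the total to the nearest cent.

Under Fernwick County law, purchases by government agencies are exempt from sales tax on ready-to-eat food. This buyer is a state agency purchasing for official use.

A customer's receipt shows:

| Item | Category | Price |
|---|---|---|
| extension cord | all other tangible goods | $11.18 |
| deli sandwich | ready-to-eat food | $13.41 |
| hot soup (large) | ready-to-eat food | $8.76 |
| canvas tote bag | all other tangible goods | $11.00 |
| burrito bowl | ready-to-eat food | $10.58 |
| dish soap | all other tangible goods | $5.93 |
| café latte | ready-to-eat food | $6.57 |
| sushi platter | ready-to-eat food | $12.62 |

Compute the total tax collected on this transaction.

$2.25

Extension cord $11.18: all other tangible goods → 8% → $0.8944
Deli sandwich $13.41: ready-to-eat food, buyer-exempt → 0% → $0.00
Hot soup (large) $8.76: ready-to-eat food, buyer-exempt → 0% → $0.00
Canvas tote bag $11.00: all other tangible goods → 8% → $0.88
Burrito bowl $10.58: ready-to-eat food, buyer-exempt → 0% → $0.00
Dish soap $5.93: all other tangible goods → 8% → $0.4744
Café latte $6.57: ready-to-eat food, buyer-exempt → 0% → $0.00
Sushi platter $12.62: ready-to-eat food, buyer-exempt → 0% → $0.00
Unrounded tax sum = $2.2488 → $2.25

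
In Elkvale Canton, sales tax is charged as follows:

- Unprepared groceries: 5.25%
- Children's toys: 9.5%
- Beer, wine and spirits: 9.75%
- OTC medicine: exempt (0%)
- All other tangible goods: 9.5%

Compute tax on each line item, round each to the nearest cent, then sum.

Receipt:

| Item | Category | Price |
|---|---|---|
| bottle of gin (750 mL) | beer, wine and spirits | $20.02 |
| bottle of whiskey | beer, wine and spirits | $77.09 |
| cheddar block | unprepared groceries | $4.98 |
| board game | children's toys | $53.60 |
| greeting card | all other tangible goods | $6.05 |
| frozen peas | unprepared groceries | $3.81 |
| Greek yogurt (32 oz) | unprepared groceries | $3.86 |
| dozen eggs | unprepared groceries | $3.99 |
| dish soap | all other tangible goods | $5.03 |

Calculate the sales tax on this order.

$16.48

Bottle of gin (750 mL) $20.02: beer, wine and spirits → 9.75% → $1.95
Bottle of whiskey $77.09: beer, wine and spirits → 9.75% → $7.52
Cheddar block $4.98: unprepared groceries → 5.25% → $0.26
Board game $53.60: children's toys → 9.5% → $5.09
Greeting card $6.05: all other tangible goods → 9.5% → $0.57
Frozen peas $3.81: unprepared groceries → 5.25% → $0.20
Greek yogurt (32 oz) $3.86: unprepared groceries → 5.25% → $0.20
Dozen eggs $3.99: unprepared groceries → 5.25% → $0.21
Dish soap $5.03: all other tangible goods → 9.5% → $0.48
Total tax = $1.95 + $7.52 + $0.26 + $5.09 + $0.57 + $0.20 + $0.20 + $0.21 + $0.48 = $16.48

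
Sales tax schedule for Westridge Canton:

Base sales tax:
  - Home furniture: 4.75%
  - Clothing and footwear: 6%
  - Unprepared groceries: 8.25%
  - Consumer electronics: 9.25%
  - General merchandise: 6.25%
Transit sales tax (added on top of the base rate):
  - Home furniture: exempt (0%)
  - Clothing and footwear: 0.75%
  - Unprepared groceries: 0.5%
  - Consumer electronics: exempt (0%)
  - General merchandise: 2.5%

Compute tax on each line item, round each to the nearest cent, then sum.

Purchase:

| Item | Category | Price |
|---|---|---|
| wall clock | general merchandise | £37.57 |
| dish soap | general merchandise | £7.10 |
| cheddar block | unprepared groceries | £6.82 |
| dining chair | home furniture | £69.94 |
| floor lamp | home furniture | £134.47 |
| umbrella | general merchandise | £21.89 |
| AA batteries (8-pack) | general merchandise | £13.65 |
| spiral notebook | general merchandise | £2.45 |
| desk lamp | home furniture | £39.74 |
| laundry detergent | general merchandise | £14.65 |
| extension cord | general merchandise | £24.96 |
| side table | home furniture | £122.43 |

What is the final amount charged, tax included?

Wall clock £37.57: general merchandise → 6.25% + 2.5% transit = 8.75% → £3.29
Dish soap £7.10: general merchandise → 6.25% + 2.5% transit = 8.75% → £0.62
Cheddar block £6.82: unprepared groceries → 8.25% + 0.5% transit = 8.75% → £0.60
Dining chair £69.94: home furniture → 4.75% + 0% transit = 4.75% → £3.32
Floor lamp £134.47: home furniture → 4.75% + 0% transit = 4.75% → £6.39
Umbrella £21.89: general merchandise → 6.25% + 2.5% transit = 8.75% → £1.92
AA batteries (8-pack) £13.65: general merchandise → 6.25% + 2.5% transit = 8.75% → £1.19
Spiral notebook £2.45: general merchandise → 6.25% + 2.5% transit = 8.75% → £0.21
Desk lamp £39.74: home furniture → 4.75% + 0% transit = 4.75% → £1.89
Laundry detergent £14.65: general merchandise → 6.25% + 2.5% transit = 8.75% → £1.28
Extension cord £24.96: general merchandise → 6.25% + 2.5% transit = 8.75% → £2.18
Side table £122.43: home furniture → 4.75% + 0% transit = 4.75% → £5.82
Subtotal = £495.67; tax = £28.71; total due = £524.38

£524.38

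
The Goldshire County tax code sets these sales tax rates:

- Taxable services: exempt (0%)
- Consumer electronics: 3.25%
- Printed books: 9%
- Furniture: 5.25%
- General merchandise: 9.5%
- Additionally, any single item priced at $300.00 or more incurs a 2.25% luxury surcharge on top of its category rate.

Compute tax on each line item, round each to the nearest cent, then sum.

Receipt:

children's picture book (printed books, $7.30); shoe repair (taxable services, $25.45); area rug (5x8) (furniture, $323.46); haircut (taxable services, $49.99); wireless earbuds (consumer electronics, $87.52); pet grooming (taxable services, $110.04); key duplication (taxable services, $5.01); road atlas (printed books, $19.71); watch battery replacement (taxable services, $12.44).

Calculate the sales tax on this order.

Children's picture book $7.30: printed books → 9% → $0.66
Shoe repair $25.45: taxable services → 0% → $0.00
Area rug (5x8) $323.46: furniture → 5.25% + 2.25% surcharge = 7.5% → $24.26
Haircut $49.99: taxable services → 0% → $0.00
Wireless earbuds $87.52: consumer electronics → 3.25% → $2.84
Pet grooming $110.04: taxable services → 0% → $0.00
Key duplication $5.01: taxable services → 0% → $0.00
Road atlas $19.71: printed books → 9% → $1.77
Watch battery replacement $12.44: taxable services → 0% → $0.00
Total tax = $0.66 + $24.26 + $2.84 + $1.77 = $29.53

$29.53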